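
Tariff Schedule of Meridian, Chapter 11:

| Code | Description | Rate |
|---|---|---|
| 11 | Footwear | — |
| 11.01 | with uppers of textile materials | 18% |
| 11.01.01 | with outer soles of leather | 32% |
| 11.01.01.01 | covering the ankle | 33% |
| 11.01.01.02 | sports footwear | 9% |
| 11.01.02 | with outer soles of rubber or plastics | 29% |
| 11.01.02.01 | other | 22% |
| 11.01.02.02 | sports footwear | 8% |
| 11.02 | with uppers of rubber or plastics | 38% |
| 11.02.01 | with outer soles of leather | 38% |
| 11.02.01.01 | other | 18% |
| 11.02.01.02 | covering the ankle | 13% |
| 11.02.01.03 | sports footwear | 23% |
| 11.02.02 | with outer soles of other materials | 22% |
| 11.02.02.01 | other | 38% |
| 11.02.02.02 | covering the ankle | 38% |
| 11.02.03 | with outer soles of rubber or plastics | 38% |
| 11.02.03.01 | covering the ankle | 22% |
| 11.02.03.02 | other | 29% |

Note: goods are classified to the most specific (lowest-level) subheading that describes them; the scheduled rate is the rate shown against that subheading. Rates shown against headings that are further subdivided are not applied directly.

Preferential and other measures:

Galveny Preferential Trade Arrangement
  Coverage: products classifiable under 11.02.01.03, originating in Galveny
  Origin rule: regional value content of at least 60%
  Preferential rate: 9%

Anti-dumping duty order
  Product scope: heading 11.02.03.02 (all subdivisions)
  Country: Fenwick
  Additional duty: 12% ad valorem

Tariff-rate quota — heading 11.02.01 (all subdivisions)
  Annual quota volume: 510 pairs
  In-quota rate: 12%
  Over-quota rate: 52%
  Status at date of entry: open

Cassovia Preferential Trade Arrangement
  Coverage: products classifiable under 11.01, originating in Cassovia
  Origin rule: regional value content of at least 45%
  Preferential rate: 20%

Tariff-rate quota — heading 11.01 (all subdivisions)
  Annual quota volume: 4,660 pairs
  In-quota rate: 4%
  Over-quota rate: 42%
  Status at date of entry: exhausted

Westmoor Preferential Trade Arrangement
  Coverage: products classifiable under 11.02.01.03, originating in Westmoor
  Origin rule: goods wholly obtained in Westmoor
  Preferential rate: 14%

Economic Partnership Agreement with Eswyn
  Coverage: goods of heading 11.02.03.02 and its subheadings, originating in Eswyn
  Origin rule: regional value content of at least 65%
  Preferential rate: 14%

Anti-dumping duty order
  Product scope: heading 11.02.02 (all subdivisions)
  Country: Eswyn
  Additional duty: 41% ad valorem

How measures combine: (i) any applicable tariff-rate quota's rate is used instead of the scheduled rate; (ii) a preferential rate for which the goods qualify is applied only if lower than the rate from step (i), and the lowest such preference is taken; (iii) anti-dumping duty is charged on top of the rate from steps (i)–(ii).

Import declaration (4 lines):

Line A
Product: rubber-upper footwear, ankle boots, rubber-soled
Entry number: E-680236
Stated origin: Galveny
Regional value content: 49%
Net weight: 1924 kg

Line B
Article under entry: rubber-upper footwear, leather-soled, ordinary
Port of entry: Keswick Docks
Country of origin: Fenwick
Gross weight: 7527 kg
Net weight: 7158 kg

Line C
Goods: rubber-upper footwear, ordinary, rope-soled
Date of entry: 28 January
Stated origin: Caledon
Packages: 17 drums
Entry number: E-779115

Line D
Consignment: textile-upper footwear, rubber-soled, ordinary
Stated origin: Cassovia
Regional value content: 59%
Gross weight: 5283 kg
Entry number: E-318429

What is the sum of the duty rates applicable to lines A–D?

Line A: rubber-upper → 11.02; rubber-soled → 11.02.03; ankle boots → 11.02.03.01. Scheduled 22%. Galveny agreement on 11.02.01.03: 11.02.03.01 not covered. → 22%.
Line B: rubber-upper → 11.02; leather-soled → 11.02.01; ordinary → 11.02.01.01. Scheduled 18%. quota on 11.02.01 open → in-quota 12%. → 12%.
Line C: rubber-upper → 11.02; rope-soled → 11.02.02; ordinary → 11.02.02.01. Scheduled 38%. No special measure applies. → 38%.
Line D: textile-upper → 11.01; rubber-soled → 11.01.02; ordinary → 11.01.02.01. Scheduled 22%. quota on 11.01 exhausted → over-quota 42%; Cassovia agreement on 11.01: RVC ≥ 45% → 20% available; preferential 20%. → 20%.
Sum: 22% + 12% + 38% + 20% = 92%.

92%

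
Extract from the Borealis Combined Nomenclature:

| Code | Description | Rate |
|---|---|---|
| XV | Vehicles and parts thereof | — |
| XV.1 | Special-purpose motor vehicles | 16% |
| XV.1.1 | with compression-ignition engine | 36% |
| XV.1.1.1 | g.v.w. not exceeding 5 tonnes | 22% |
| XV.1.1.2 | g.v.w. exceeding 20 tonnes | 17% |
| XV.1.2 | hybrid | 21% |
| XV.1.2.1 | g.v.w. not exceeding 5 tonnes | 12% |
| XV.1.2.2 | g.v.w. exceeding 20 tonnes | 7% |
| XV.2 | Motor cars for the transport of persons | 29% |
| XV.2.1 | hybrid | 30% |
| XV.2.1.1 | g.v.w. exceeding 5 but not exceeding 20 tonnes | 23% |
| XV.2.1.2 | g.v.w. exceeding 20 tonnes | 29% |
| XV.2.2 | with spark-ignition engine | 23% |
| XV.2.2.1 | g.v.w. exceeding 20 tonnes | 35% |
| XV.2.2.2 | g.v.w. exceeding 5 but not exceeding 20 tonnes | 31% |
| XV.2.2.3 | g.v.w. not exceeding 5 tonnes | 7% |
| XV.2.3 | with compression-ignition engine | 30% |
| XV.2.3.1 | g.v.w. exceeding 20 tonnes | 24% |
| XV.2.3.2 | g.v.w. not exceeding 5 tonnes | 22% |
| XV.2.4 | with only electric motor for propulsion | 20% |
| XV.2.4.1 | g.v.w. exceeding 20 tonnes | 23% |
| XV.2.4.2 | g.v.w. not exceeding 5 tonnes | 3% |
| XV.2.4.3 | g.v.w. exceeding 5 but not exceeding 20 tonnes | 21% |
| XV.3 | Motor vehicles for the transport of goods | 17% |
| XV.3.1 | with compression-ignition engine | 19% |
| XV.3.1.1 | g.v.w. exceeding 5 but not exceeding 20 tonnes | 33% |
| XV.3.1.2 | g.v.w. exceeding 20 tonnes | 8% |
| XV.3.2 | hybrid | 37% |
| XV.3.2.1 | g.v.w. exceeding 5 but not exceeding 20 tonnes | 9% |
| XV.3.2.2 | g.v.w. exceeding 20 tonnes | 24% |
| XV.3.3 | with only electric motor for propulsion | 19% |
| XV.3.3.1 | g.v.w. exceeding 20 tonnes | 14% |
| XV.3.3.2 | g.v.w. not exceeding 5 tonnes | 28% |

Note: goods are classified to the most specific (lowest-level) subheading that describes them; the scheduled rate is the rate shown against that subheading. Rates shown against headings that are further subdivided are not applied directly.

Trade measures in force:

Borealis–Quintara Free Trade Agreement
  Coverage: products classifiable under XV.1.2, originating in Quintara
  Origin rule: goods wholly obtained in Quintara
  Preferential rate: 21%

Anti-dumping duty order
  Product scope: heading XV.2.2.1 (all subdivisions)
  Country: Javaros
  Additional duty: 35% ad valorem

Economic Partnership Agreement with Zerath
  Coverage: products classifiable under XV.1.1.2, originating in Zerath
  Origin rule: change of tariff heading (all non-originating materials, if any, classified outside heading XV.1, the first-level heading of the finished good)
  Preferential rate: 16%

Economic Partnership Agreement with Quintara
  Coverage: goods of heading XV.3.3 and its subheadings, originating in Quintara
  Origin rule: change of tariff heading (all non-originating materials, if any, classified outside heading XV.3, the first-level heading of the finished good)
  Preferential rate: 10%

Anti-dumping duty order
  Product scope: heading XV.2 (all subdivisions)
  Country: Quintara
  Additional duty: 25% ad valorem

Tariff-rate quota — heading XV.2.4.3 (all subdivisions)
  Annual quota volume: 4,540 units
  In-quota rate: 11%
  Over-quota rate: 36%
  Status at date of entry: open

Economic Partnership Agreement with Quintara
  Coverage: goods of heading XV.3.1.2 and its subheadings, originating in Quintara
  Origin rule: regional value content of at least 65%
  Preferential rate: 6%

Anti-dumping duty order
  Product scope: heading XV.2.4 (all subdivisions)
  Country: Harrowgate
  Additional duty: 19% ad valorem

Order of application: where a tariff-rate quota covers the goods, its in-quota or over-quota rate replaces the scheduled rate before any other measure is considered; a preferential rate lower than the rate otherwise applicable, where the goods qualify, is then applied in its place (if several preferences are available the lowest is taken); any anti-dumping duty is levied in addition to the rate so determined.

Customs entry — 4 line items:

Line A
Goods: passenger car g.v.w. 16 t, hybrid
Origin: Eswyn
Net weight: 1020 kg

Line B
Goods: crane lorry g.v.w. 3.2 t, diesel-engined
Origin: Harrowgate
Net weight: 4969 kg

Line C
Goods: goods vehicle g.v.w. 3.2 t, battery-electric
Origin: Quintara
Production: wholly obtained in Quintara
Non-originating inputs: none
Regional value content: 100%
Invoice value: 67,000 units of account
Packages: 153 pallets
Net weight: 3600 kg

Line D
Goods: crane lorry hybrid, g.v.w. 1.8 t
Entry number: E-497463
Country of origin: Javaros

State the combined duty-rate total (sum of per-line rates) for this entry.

Line A: passenger car → XV.2; hybrid → XV.2.1; g.v.w. 16 t → XV.2.1.1. Scheduled 23%. No special measure applies. → 23%.
Line B: crane lorry → XV.1; diesel-engined → XV.1.1; g.v.w. 3.2 t → XV.1.1.1. Scheduled 22%. No special measure applies. → 22%.
Line C: goods vehicle → XV.3; battery-electric → XV.3.3; g.v.w. 3.2 t → XV.3.3.2. Scheduled 28%. Quintara agreement on XV.1.2: XV.3.3.2 not covered; Quintara agreement on XV.3.3: CTH met → 10% available; Quintara agreement on XV.3.1.2: XV.3.3.2 not covered; preferential 10%. → 10%.
Line D: crane lorry → XV.1; hybrid → XV.1.2; g.v.w. 1.8 t → XV.1.2.1. Scheduled 12%. No special measure applies. → 12%.
Sum: 23% + 22% + 10% + 12% = 67%.

67%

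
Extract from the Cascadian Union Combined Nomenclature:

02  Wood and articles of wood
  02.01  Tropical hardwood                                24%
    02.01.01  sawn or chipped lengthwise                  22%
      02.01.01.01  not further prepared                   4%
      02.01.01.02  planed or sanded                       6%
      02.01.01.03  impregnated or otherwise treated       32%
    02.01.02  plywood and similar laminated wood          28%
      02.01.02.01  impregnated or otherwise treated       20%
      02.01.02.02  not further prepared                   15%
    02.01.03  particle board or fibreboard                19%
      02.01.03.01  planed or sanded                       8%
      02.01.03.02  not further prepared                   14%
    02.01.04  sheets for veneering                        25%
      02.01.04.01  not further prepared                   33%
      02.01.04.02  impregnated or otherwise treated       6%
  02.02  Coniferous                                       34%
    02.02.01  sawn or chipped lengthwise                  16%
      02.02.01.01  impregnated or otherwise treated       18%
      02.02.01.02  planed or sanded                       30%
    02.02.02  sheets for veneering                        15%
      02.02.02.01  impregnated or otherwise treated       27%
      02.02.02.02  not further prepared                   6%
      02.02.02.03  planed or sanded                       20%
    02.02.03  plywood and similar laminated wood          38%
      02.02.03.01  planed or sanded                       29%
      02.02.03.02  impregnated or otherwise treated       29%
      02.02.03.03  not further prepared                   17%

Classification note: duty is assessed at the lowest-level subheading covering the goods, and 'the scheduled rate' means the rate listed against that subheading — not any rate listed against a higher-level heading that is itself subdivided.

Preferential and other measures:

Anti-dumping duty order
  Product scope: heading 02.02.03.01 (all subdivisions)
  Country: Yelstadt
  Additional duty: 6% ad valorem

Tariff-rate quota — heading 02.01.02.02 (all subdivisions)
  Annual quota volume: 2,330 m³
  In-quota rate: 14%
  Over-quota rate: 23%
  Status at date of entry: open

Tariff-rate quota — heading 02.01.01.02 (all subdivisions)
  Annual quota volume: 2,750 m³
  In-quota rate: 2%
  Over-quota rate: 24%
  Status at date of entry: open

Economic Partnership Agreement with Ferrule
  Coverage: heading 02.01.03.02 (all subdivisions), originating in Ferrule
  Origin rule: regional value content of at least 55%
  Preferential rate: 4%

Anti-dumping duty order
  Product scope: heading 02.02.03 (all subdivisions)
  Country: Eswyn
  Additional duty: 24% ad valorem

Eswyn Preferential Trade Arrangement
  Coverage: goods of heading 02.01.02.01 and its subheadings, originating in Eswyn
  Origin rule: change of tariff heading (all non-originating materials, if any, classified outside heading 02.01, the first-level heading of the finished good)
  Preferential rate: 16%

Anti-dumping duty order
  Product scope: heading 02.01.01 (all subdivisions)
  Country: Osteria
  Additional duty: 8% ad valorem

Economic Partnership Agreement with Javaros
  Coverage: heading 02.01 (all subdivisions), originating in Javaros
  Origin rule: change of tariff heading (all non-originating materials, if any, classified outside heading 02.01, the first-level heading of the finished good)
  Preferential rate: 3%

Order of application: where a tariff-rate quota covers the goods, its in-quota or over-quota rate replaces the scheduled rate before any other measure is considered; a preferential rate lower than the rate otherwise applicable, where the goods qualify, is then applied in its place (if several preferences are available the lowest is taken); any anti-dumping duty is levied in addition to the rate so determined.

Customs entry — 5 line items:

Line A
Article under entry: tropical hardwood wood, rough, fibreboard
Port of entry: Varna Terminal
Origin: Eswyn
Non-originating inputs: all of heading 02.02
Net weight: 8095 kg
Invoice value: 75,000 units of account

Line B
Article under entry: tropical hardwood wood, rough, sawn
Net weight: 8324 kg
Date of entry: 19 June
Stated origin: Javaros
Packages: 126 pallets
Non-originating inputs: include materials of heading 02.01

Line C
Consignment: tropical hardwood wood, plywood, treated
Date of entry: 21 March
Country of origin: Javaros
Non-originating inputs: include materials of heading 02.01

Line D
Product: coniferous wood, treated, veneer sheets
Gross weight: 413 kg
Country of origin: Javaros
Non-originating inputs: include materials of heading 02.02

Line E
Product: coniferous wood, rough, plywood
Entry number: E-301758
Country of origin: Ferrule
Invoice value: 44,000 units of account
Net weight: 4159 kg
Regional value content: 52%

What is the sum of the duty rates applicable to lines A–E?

Line A: tropical hardwood → 02.01; fibreboard → 02.01.03; rough → 02.01.03.02. Scheduled 14%. Eswyn agreement on 02.01.02.01: 02.01.03.02 not covered. → 14%.
Line B: tropical hardwood → 02.01; sawn → 02.01.01; rough → 02.01.01.01. Scheduled 4%. Javaros agreement on 02.01: CTH not met. → 4%.
Line C: tropical hardwood → 02.01; plywood → 02.01.02; treated → 02.01.02.01. Scheduled 20%. Javaros agreement on 02.01: CTH not met. → 20%.
Line D: coniferous → 02.02; veneer sheets → 02.02.02; treated → 02.02.02.01. Scheduled 27%. Javaros agreement on 02.01: 02.02.02.01 not covered. → 27%.
Line E: coniferous → 02.02; plywood → 02.02.03; rough → 02.02.03.03. Scheduled 17%. Ferrule agreement on 02.01.03.02: 02.02.03.03 not covered. → 17%.
Sum: 14% + 4% + 20% + 27% + 17% = 82%.

82%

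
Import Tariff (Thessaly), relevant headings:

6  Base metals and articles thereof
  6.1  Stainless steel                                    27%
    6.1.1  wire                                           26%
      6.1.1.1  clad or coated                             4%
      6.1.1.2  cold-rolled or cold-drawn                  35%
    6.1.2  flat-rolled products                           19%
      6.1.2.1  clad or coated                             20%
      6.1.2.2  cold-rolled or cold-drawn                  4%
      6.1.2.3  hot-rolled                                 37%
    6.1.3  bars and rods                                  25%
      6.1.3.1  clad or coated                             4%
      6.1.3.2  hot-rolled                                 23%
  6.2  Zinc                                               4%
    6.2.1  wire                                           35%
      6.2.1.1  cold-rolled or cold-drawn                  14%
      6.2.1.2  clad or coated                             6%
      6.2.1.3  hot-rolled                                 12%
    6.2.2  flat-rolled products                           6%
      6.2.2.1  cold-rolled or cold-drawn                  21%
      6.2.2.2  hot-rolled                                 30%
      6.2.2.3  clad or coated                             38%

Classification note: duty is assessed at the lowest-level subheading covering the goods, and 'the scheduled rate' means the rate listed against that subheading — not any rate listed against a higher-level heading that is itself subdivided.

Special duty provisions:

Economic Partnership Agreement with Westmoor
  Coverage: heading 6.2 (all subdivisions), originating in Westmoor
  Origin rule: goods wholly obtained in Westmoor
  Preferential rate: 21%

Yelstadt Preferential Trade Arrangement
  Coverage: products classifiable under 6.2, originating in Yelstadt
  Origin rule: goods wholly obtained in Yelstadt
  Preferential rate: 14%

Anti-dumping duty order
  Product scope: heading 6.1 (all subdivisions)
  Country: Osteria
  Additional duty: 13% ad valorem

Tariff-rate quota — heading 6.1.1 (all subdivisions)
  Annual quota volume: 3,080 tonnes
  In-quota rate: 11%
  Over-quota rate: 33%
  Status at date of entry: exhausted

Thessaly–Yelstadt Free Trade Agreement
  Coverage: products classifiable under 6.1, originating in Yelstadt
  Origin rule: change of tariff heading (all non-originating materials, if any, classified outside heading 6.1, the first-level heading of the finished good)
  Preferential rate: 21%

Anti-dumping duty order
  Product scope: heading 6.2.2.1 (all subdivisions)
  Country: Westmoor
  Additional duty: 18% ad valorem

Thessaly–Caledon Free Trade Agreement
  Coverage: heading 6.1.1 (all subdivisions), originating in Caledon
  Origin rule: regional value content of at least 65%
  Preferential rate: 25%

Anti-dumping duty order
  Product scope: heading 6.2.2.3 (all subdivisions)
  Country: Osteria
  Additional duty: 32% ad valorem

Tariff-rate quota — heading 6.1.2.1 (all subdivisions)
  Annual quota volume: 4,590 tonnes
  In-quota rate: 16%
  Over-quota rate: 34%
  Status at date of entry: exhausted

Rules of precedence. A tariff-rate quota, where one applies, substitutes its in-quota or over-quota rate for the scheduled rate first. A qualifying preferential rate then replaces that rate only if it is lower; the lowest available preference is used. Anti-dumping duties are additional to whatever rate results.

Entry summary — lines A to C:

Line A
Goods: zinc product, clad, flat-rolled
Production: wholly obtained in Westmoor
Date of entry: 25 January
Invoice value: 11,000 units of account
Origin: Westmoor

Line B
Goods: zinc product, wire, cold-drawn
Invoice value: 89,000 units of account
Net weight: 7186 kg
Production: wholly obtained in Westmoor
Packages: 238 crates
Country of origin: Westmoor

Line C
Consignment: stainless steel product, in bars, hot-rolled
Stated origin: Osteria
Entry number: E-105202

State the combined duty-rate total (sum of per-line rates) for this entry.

71%

Line A: zinc → 6.2; flat-rolled → 6.2.2; clad → 6.2.2.3. Scheduled 38%. Westmoor agreement on 6.2: wholly obtained → 21% available; preferential 21%. → 21%.
Line B: zinc → 6.2; wire → 6.2.1; cold-drawn → 6.2.1.1. Scheduled 14%. Westmoor agreement on 6.2: wholly obtained → 21% available; preference 21% not lower than 14% → no reduction. → 14%.
Line C: stainless steel → 6.1; in bars → 6.1.3; hot-rolled → 6.1.3.2. Scheduled 23%. anti-dumping (Osteria, 6.1): +13%; total 23% + 13% = 36%. → 36%.
Sum: 21% + 14% + 36% = 71%.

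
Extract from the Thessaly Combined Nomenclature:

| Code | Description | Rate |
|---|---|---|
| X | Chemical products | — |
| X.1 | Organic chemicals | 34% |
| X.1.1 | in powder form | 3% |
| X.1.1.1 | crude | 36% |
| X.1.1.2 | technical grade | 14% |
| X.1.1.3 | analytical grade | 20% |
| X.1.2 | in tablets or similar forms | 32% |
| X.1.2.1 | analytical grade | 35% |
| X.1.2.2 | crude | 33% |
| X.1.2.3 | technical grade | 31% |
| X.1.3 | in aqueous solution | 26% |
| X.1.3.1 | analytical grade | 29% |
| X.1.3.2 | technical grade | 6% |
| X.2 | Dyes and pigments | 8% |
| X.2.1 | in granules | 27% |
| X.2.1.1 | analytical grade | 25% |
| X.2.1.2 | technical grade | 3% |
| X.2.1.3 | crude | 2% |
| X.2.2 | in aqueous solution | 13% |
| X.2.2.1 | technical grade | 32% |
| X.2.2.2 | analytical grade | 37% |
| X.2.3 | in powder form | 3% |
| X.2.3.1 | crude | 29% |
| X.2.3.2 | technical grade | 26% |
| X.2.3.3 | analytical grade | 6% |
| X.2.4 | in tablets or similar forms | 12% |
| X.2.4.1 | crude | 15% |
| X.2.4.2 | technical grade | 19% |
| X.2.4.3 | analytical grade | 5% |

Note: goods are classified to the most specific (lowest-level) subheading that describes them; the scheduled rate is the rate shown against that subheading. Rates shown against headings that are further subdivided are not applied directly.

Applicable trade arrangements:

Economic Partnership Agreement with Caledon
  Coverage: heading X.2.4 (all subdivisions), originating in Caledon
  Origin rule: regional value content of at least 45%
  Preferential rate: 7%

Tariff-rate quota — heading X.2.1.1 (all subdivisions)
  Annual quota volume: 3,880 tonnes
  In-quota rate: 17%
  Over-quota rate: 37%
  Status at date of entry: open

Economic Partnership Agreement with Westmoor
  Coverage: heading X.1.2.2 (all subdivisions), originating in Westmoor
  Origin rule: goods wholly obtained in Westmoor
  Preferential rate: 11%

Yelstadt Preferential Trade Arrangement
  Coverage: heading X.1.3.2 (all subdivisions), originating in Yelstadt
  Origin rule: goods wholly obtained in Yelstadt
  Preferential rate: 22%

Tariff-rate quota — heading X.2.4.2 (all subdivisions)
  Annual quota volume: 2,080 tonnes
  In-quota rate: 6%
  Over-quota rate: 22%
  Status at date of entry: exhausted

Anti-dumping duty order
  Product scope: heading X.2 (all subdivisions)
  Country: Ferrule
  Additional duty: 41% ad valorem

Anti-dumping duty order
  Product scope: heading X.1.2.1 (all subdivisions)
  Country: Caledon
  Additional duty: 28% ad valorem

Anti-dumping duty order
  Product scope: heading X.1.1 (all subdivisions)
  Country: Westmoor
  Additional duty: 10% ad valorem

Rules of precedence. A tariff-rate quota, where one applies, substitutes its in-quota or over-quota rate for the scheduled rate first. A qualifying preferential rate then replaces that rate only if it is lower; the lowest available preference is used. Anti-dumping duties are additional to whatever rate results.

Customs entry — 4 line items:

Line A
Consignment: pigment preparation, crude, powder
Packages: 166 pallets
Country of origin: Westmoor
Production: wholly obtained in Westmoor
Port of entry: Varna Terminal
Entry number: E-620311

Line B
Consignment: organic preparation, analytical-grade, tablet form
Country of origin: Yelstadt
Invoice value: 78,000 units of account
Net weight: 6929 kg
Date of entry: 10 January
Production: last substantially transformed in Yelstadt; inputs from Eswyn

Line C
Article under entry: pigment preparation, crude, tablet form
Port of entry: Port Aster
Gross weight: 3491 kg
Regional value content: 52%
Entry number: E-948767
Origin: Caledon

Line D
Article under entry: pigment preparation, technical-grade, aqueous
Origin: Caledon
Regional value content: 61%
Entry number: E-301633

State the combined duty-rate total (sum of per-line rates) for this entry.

Line A: pigment → X.2; powder → X.2.3; crude → X.2.3.1. Scheduled 29%. Westmoor agreement on X.1.2.2: X.2.3.1 not covered. → 29%.
Line B: organic → X.1; tablet form → X.1.2; analytical-grade → X.1.2.1. Scheduled 35%. Yelstadt agreement on X.1.3.2: X.1.2.1 not covered. → 35%.
Line C: pigment → X.2; tablet form → X.2.4; crude → X.2.4.1. Scheduled 15%. Caledon agreement on X.2.4: RVC ≥ 45% → 7% available; preferential 7%. → 7%.
Line D: pigment → X.2; aqueous → X.2.2; technical-grade → X.2.2.1. Scheduled 32%. Caledon agreement on X.2.4: X.2.2.1 not covered. → 32%.
Sum: 29% + 35% + 7% + 32% = 103%.

103%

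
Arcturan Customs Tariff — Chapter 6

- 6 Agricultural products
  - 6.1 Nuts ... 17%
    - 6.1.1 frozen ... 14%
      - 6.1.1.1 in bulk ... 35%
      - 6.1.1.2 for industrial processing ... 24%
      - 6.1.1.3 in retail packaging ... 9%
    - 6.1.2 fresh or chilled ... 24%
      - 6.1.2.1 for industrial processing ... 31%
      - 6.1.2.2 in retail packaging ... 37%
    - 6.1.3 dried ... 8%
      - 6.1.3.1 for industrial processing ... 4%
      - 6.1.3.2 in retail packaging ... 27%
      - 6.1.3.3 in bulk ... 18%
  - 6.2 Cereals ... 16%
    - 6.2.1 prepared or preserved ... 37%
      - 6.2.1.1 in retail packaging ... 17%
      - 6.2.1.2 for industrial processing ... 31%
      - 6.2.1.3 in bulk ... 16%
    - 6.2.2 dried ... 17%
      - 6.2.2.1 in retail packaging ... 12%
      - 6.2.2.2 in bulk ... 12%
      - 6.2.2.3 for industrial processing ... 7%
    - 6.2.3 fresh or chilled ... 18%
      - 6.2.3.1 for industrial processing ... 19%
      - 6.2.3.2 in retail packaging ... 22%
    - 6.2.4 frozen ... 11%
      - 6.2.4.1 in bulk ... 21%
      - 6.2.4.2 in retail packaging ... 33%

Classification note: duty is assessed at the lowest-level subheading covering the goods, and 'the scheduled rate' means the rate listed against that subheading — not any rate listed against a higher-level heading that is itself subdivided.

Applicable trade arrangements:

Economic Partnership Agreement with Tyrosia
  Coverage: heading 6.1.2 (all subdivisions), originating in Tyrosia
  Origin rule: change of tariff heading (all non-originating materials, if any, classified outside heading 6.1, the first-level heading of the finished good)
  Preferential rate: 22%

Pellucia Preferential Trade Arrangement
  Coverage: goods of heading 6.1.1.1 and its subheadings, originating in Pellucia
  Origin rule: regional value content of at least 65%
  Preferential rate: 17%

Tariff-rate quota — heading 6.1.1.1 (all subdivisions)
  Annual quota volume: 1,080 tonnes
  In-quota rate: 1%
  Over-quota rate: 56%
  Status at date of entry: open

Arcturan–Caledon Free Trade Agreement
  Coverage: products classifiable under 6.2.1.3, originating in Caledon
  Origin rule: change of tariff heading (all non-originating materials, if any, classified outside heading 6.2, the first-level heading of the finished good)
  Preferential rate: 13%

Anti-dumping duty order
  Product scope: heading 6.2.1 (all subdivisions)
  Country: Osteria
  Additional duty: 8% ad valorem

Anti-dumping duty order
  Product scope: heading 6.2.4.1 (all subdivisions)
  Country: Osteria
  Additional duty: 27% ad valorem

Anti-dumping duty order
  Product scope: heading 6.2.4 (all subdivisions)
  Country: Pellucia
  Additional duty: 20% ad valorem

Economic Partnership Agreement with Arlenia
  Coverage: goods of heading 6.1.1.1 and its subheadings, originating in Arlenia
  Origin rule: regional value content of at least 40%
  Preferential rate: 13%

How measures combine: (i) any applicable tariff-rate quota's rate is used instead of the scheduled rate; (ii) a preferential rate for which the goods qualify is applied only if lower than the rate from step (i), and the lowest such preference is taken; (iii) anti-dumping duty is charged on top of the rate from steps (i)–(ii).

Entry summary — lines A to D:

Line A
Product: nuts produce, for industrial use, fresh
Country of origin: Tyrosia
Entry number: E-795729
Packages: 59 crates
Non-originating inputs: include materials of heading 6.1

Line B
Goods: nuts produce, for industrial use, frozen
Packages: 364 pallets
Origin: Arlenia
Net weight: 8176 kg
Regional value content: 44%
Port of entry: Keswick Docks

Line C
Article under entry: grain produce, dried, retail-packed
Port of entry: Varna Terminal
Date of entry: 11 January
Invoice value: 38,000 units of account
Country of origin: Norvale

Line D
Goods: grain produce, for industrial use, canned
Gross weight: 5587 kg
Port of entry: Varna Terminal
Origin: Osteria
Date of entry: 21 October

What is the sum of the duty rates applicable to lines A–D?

Line A: nuts → 6.1; fresh → 6.1.2; for industrial use → 6.1.2.1. Scheduled 31%. Tyrosia agreement on 6.1.2: CTH not met. → 31%.
Line B: nuts → 6.1; frozen → 6.1.1; for industrial use → 6.1.1.2. Scheduled 24%. Arlenia agreement on 6.1.1.1: 6.1.1.2 not covered. → 24%.
Line C: grain → 6.2; dried → 6.2.2; retail-packed → 6.2.2.1. Scheduled 12%. No special measure applies. → 12%.
Line D: grain → 6.2; canned → 6.2.1; for industrial use → 6.2.1.2. Scheduled 31%. anti-dumping (Osteria, 6.2.1): +8%; total 31% + 8% = 39%. → 39%.
Sum: 31% + 24% + 12% + 39% = 106%.

106%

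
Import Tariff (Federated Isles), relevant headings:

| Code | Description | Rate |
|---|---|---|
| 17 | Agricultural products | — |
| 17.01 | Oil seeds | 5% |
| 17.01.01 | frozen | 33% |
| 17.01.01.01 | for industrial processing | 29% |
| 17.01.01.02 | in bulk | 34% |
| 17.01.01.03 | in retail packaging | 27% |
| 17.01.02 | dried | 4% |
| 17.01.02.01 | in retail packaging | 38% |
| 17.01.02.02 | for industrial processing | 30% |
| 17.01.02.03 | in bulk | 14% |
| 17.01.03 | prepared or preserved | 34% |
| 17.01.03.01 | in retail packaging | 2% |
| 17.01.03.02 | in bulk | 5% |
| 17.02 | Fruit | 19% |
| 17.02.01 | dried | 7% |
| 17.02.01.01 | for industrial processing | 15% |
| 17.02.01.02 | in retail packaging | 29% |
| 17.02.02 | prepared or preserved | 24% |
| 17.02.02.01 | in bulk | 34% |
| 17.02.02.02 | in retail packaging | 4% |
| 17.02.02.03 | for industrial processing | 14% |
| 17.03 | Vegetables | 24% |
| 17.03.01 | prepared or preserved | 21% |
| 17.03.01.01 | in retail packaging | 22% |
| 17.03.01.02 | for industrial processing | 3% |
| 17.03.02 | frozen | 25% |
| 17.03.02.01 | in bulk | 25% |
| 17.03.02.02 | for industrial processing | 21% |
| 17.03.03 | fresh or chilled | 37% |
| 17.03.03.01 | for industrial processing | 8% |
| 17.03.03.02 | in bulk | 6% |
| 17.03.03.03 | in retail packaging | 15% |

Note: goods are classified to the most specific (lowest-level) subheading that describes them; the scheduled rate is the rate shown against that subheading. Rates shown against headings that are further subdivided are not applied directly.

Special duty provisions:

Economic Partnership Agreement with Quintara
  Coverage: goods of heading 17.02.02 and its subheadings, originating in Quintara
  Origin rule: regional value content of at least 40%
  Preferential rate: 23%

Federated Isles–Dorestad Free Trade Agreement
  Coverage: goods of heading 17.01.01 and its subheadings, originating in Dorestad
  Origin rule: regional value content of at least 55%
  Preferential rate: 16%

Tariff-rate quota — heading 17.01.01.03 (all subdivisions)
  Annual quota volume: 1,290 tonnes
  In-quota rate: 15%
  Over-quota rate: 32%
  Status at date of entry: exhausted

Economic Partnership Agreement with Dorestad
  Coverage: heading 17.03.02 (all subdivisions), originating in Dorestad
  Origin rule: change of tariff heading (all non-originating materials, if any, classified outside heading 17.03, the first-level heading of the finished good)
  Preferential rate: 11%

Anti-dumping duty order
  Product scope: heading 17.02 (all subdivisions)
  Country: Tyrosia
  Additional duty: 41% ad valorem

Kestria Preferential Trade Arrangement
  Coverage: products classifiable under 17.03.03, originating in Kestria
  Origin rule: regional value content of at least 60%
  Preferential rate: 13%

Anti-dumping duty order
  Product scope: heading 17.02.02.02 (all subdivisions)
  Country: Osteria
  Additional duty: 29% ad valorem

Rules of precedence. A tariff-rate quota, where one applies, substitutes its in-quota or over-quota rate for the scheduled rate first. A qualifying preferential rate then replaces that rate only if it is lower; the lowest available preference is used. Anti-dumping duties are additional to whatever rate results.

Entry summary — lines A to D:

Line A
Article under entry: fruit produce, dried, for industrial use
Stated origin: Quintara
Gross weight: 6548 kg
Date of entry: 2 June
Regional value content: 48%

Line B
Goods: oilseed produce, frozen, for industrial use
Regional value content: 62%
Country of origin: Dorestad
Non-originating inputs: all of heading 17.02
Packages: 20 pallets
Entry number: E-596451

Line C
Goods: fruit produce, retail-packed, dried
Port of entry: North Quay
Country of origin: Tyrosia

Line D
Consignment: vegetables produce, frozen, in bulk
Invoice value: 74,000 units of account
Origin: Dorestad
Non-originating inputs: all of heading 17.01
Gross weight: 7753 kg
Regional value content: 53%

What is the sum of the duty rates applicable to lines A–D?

Line A: fruit → 17.02; dried → 17.02.01; for industrial use → 17.02.01.01. Scheduled 15%. Quintara agreement on 17.02.02: 17.02.01.01 not covered. → 15%.
Line B: oilseed → 17.01; frozen → 17.01.01; for industrial use → 17.01.01.01. Scheduled 29%. Dorestad agreement on 17.01.01: RVC ≥ 55% → 16% available; Dorestad agreement on 17.03.02: 17.01.01.01 not covered; preferential 16%. → 16%.
Line C: fruit → 17.02; dried → 17.02.01; retail-packed → 17.02.01.02. Scheduled 29%. anti-dumping (Tyrosia, 17.02): +41%; total 29% + 41% = 70%. → 70%.
Line D: vegetables → 17.03; frozen → 17.03.02; in bulk → 17.03.02.01. Scheduled 25%. Dorestad agreement on 17.01.01: 17.03.02.01 not covered; Dorestad agreement on 17.03.02: CTH met → 11% available; preferential 11%. → 11%.
Sum: 15% + 16% + 70% + 11% = 112%.

112%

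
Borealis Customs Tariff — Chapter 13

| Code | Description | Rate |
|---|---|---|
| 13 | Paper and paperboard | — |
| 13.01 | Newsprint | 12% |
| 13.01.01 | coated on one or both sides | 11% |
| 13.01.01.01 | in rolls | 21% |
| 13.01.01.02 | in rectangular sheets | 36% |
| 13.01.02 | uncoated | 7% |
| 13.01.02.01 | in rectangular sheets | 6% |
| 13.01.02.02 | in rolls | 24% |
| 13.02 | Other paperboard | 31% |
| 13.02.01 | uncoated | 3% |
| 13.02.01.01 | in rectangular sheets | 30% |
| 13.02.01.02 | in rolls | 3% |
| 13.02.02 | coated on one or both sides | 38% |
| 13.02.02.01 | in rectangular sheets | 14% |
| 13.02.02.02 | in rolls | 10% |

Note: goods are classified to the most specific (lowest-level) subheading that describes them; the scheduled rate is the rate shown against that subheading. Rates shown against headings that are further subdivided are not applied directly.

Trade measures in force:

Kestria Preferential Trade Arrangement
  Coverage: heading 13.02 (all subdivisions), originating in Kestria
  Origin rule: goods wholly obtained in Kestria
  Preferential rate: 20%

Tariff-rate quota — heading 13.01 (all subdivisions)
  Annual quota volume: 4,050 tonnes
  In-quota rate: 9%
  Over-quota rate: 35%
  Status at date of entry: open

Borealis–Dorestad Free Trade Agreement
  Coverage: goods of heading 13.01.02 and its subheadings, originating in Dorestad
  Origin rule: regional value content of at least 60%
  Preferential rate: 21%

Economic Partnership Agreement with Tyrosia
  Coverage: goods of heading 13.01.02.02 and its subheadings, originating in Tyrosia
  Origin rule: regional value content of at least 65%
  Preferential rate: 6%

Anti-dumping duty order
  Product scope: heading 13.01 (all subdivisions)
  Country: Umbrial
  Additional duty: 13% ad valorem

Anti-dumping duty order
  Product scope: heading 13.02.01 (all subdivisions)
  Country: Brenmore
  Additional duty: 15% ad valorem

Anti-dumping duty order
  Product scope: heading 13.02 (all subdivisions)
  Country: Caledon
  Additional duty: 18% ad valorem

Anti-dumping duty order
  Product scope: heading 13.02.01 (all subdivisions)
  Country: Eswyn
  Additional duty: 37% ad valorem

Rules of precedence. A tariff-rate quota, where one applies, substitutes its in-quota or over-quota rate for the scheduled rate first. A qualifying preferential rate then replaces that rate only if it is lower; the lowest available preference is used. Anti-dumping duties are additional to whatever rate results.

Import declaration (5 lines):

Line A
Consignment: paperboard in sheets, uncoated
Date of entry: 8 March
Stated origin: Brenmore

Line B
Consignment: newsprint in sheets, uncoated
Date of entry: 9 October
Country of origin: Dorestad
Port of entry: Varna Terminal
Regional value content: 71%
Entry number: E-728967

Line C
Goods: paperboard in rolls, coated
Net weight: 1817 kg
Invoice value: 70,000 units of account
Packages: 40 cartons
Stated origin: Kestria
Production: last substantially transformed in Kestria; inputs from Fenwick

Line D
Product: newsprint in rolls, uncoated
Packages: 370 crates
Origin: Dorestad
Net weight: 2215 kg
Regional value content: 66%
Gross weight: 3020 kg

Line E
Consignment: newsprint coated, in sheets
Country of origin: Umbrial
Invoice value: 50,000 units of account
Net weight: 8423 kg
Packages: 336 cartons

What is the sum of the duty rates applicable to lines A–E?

Line A: paperboard → 13.02; uncoated → 13.02.01; in sheets → 13.02.01.01. Scheduled 30%. anti-dumping (Brenmore, 13.02.01): +15%; total 30% + 15% = 45%. → 45%.
Line B: newsprint → 13.01; uncoated → 13.01.02; in sheets → 13.01.02.01. Scheduled 6%. quota on 13.01 open → in-quota 9%; Dorestad agreement on 13.01.02: RVC ≥ 60% → 21% available; preference 21% not lower than 9% → no reduction. → 9%.
Line C: paperboard → 13.02; coated → 13.02.02; in rolls → 13.02.02.02. Scheduled 10%. Kestria agreement on 13.02: not wholly obtained. → 10%.
Line D: newsprint → 13.01; uncoated → 13.01.02; in rolls → 13.01.02.02. Scheduled 24%. quota on 13.01 open → in-quota 9%; Dorestad agreement on 13.01.02: RVC ≥ 60% → 21% available; preference 21% not lower than 9% → no reduction. → 9%.
Line E: newsprint → 13.01; coated → 13.01.01; in sheets → 13.01.01.02. Scheduled 36%. quota on 13.01 open → in-quota 9%; anti-dumping (Umbrial, 13.01): +13%; total 9% + 13% = 22%. → 22%.
Sum: 45% + 9% + 10% + 9% + 22% = 95%.

95%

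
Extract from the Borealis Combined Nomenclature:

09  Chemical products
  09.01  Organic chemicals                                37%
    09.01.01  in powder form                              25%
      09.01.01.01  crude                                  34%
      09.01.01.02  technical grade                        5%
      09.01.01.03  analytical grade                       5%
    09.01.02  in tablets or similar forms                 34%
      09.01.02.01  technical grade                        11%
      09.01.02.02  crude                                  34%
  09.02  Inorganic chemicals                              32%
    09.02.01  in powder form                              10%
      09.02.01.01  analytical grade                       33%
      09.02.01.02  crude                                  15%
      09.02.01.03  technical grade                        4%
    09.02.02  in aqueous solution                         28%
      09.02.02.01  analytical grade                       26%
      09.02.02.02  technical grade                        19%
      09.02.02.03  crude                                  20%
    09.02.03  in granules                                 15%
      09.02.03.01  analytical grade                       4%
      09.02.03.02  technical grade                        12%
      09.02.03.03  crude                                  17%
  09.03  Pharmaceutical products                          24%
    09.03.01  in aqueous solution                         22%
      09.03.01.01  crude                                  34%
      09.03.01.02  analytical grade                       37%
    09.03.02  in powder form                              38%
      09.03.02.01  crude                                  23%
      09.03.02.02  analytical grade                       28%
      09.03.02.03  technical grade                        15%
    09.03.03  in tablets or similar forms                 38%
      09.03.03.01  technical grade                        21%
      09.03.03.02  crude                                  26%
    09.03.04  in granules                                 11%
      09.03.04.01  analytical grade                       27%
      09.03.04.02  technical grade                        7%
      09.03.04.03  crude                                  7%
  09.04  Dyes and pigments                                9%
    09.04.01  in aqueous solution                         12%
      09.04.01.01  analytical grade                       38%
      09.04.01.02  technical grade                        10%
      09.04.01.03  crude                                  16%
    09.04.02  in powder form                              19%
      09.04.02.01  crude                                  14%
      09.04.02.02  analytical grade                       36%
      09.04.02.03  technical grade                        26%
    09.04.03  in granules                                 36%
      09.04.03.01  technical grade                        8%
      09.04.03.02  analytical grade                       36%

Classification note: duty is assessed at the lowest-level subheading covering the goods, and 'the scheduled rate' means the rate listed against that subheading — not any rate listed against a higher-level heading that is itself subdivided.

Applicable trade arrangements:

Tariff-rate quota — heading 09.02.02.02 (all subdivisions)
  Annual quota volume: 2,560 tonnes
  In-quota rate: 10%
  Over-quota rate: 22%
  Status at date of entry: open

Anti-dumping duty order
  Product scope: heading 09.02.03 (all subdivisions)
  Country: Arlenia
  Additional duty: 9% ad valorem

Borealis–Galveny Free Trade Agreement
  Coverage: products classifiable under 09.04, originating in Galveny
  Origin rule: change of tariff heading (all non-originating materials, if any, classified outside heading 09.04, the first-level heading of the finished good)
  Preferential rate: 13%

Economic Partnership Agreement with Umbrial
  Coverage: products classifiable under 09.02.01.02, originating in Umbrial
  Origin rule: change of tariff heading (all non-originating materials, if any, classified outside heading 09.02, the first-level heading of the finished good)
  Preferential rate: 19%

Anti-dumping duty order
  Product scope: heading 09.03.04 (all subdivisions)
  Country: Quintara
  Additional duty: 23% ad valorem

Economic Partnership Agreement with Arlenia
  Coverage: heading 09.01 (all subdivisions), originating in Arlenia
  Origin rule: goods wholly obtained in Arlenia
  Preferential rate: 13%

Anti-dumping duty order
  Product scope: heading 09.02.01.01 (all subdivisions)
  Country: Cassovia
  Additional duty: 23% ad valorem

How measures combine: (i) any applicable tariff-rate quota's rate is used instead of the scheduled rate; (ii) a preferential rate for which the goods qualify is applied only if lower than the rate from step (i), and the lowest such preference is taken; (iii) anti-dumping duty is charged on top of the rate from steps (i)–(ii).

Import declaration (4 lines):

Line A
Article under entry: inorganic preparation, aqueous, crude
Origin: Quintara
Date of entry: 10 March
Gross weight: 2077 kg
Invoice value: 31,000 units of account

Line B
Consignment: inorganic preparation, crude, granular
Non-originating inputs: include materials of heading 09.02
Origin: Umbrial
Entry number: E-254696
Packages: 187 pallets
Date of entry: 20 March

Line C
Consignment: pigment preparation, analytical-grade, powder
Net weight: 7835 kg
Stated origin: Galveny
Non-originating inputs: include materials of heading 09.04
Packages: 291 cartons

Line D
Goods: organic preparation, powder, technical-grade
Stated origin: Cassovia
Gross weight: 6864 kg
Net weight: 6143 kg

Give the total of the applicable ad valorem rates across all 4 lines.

Line A: inorganic → 09.02; aqueous → 09.02.02; crude → 09.02.02.03. Scheduled 20%. No special measure applies. → 20%.
Line B: inorganic → 09.02; granular → 09.02.03; crude → 09.02.03.03. Scheduled 17%. Umbrial agreement on 09.02.01.02: 09.02.03.03 not covered. → 17%.
Line C: pigment → 09.04; powder → 09.04.02; analytical-grade → 09.04.02.02. Scheduled 36%. Galveny agreement on 09.04: CTH not met. → 36%.
Line D: organic → 09.01; powder → 09.01.01; technical-grade → 09.01.01.02. Scheduled 5%. No special measure applies. → 5%.
Sum: 20% + 17% + 36% + 5% = 78%.

78%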